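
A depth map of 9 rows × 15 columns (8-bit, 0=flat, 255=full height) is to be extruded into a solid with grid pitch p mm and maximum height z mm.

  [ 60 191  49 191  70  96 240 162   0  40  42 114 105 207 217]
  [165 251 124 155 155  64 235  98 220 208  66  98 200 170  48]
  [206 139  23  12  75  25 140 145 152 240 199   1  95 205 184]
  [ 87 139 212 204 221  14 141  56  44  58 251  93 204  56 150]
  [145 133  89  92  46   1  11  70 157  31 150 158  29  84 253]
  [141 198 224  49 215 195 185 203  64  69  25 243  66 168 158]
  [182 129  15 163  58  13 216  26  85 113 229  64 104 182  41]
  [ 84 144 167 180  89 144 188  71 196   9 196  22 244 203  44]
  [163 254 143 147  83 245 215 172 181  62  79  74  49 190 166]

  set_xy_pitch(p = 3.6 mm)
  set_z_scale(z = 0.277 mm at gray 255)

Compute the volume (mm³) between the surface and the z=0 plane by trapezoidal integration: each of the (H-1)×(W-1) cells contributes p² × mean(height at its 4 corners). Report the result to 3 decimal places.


height_mm = gray/255 × 0.277; cell vol = 3.6² × mean(4 corners)
unit = 3.6² × 0.277 / (4×255) = 0.00351953 mm³ per gray-sum
row 0: Σ corner-gray over 14 cells = 7592  → 26.7203
row 1: Σ corner-gray over 14 cells = 7593  → 26.7238
row 2: Σ corner-gray over 14 cells = 6915  → 24.3375
row 3: Σ corner-gray over 14 cells = 6123  → 21.5501
row 4: Σ corner-gray over 14 cells = 6607  → 23.2535
row 5: Σ corner-gray over 14 cells = 7124  → 25.0731
row 6: Σ corner-gray over 14 cells = 6851  → 24.1123
row 7: Σ corner-gray over 14 cells = 7951  → 27.9838
Σ rows: total corner-gray = 56756  → 199.7544 mm³

199.754


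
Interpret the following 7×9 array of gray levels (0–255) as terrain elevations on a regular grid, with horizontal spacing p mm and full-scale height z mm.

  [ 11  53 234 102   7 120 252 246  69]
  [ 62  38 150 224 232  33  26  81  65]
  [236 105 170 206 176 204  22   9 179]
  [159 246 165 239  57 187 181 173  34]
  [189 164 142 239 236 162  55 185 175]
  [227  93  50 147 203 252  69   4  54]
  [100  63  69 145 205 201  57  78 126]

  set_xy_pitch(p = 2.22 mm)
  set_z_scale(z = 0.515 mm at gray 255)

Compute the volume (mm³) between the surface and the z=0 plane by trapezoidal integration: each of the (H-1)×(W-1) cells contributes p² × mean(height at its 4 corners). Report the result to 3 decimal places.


65.767

height_mm = gray/255 × 0.515; cell vol = 2.22² × mean(4 corners)
unit = 2.22² × 0.515 / (4×255) = 0.00248836 mm³ per gray-sum
row 0: Σ corner-gray over 8 cells = 3803  → 9.4632
row 1: Σ corner-gray over 8 cells = 3894  → 9.6897
row 2: Σ corner-gray over 8 cells = 4888  → 12.1631
row 3: Σ corner-gray over 8 cells = 5419  → 13.4844
row 4: Σ corner-gray over 8 cells = 4647  → 11.5634
row 5: Σ corner-gray over 8 cells = 3779  → 9.4035
Σ rows: total corner-gray = 26430  → 65.7673 mm³


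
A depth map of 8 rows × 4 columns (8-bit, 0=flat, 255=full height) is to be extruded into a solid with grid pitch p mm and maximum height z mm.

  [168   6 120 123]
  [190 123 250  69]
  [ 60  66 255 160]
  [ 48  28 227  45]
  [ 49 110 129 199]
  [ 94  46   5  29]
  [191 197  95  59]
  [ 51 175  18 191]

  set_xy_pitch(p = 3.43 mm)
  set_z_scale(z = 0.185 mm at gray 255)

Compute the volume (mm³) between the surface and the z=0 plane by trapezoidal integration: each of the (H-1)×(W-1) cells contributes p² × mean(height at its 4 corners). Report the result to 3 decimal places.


20.658

height_mm = gray/255 × 0.185; cell vol = 3.43² × mean(4 corners)
unit = 3.43² × 0.185 / (4×255) = 0.00213383 mm³ per gray-sum
row 0: Σ corner-gray over 3 cells = 1548  → 3.3032
row 1: Σ corner-gray over 3 cells = 1867  → 3.9839
row 2: Σ corner-gray over 3 cells = 1465  → 3.1261
row 3: Σ corner-gray over 3 cells = 1329  → 2.8359
row 4: Σ corner-gray over 3 cells = 951  → 2.0293
row 5: Σ corner-gray over 3 cells = 1059  → 2.2597
row 6: Σ corner-gray over 3 cells = 1462  → 3.1197
Σ rows: total corner-gray = 9681  → 20.6576 mm³


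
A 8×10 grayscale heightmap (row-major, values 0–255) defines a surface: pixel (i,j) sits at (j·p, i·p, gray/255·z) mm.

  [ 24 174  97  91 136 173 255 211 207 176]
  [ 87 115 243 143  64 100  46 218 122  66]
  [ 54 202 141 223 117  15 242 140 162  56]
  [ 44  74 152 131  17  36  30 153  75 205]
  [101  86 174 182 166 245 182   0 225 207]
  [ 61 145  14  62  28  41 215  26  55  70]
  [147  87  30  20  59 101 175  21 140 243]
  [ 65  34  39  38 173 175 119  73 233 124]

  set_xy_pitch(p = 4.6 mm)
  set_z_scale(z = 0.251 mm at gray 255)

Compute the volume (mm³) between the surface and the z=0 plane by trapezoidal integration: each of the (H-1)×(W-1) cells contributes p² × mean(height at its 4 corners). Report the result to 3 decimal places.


height_mm = gray/255 × 0.251; cell vol = 4.6² × mean(4 corners)
unit = 4.6² × 0.251 / (4×255) = 0.00520702 mm³ per gray-sum
row 0: Σ corner-gray over 9 cells = 5143  → 26.7797
row 1: Σ corner-gray over 9 cells = 4849  → 25.2488
row 2: Σ corner-gray over 9 cells = 4179  → 21.7601
row 3: Σ corner-gray over 9 cells = 4413  → 22.9786
row 4: Σ corner-gray over 9 cells = 4131  → 21.5102
row 5: Σ corner-gray over 9 cells = 2959  → 15.4076
row 6: Σ corner-gray over 9 cells = 3613  → 18.8130
Σ rows: total corner-gray = 29287  → 152.4980 mm³

152.498


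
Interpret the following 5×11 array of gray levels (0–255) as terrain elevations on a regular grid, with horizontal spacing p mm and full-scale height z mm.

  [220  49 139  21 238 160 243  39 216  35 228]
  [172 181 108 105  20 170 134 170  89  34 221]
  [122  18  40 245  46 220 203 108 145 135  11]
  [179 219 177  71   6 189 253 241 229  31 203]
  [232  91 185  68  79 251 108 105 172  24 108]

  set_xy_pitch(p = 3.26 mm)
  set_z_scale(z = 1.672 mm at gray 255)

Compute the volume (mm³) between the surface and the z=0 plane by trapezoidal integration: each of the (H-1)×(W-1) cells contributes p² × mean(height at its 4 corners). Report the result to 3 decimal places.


372.773

height_mm = gray/255 × 1.672; cell vol = 3.26² × mean(4 corners)
unit = 3.26² × 1.672 / (4×255) = 0.0174209 mm³ per gray-sum
row 0: Σ corner-gray over 10 cells = 5143  → 89.5958
row 1: Σ corner-gray over 10 cells = 4868  → 84.8051
row 2: Σ corner-gray over 10 cells = 5667  → 98.7244
row 3: Σ corner-gray over 10 cells = 5720  → 99.6477
Σ rows: total corner-gray = 21398  → 372.7730 mm³


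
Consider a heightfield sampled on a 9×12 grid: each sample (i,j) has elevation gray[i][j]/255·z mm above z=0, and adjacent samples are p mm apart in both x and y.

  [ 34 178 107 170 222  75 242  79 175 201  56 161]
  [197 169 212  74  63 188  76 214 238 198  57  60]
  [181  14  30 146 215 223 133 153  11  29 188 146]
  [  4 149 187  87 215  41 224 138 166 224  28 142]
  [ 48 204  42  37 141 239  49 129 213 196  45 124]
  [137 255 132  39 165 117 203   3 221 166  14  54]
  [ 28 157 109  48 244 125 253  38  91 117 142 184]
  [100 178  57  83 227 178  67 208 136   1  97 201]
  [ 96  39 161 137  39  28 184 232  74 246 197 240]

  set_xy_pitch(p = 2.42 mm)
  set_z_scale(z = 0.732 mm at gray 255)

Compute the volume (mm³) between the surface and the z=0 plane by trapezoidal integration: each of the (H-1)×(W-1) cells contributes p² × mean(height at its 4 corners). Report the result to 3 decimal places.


195.226

height_mm = gray/255 × 0.732; cell vol = 2.42² × mean(4 corners)
unit = 2.42² × 0.732 / (4×255) = 0.00420283 mm³ per gray-sum
row 0: Σ corner-gray over 11 cells = 6440  → 27.0662
row 1: Σ corner-gray over 11 cells = 5846  → 24.5697
row 2: Σ corner-gray over 11 cells = 5675  → 23.8511
row 3: Σ corner-gray over 11 cells = 5826  → 24.4857
row 4: Σ corner-gray over 11 cells = 5583  → 23.4644
row 5: Σ corner-gray over 11 cells = 5681  → 23.8763
row 6: Σ corner-gray over 11 cells = 5625  → 23.6409
row 7: Σ corner-gray over 11 cells = 5775  → 24.2713
Σ rows: total corner-gray = 46451  → 195.2256 mm³


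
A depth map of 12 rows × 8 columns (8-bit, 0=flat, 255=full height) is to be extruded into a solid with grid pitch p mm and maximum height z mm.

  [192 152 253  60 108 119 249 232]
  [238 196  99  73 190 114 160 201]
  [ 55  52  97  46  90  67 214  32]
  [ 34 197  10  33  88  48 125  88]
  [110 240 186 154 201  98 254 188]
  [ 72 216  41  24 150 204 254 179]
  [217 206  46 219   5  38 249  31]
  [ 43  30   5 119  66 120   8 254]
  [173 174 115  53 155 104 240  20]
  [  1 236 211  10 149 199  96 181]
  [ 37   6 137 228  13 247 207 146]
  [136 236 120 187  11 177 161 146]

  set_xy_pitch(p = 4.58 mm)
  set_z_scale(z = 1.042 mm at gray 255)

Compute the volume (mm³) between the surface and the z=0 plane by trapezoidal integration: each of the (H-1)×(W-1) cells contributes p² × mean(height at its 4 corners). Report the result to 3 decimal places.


height_mm = gray/255 × 1.042; cell vol = 4.58² × mean(4 corners)
unit = 4.58² × 1.042 / (4×255) = 0.0214288 mm³ per gray-sum
row 0: Σ corner-gray over 7 cells = 4409  → 94.4797
row 1: Σ corner-gray over 7 cells = 3322  → 71.1866
row 2: Σ corner-gray over 7 cells = 2343  → 50.2078
row 3: Σ corner-gray over 7 cells = 3688  → 79.0295
row 4: Σ corner-gray over 7 cells = 4593  → 98.4226
row 5: Σ corner-gray over 7 cells = 3803  → 81.4938
row 6: Σ corner-gray over 7 cells = 2767  → 59.2936
row 7: Σ corner-gray over 7 cells = 2868  → 61.4579
row 8: Σ corner-gray over 7 cells = 3859  → 82.6939
row 9: Σ corner-gray over 7 cells = 3843  → 82.3510
row 10: Σ corner-gray over 7 cells = 3925  → 84.1082
Σ rows: total corner-gray = 39420  → 844.7246 mm³

844.725


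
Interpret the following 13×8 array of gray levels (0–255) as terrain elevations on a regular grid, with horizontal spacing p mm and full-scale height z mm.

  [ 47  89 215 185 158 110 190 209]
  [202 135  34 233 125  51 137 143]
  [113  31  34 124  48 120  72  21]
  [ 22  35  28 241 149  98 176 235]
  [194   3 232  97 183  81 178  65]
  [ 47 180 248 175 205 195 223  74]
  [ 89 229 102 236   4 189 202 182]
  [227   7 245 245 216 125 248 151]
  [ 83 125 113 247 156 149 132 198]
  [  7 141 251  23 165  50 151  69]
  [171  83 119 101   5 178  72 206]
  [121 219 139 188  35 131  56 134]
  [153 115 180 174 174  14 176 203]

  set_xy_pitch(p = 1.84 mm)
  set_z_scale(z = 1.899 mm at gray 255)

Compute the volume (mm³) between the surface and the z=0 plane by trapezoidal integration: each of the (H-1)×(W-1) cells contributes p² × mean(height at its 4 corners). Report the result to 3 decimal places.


286.619

height_mm = gray/255 × 1.899; cell vol = 1.84² × mean(4 corners)
unit = 1.84² × 1.899 / (4×255) = 0.00630319 mm³ per gray-sum
row 0: Σ corner-gray over 7 cells = 3925  → 24.7400
row 1: Σ corner-gray over 7 cells = 2767  → 17.4409
row 2: Σ corner-gray over 7 cells = 2703  → 17.0375
row 3: Σ corner-gray over 7 cells = 3518  → 22.1746
row 4: Σ corner-gray over 7 cells = 4380  → 27.6080
row 5: Σ corner-gray over 7 cells = 4768  → 30.0536
row 6: Σ corner-gray over 7 cells = 4745  → 29.9086
row 7: Σ corner-gray over 7 cells = 4675  → 29.4674
row 8: Σ corner-gray over 7 cells = 3763  → 23.7189
row 9: Σ corner-gray over 7 cells = 3131  → 19.7353
row 10: Σ corner-gray over 7 cells = 3284  → 20.6997
row 11: Σ corner-gray over 7 cells = 3813  → 24.0341
Σ rows: total corner-gray = 45472  → 286.6187 mm³


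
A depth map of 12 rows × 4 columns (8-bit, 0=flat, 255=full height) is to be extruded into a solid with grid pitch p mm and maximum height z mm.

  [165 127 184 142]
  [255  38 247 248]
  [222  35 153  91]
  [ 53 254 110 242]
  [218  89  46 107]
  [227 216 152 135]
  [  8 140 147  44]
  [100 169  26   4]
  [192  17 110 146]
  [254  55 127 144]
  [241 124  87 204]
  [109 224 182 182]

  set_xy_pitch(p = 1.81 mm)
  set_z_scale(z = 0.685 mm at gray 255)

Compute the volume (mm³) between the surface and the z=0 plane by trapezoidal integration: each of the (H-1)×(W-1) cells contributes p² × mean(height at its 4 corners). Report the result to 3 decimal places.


38.876

height_mm = gray/255 × 0.685; cell vol = 1.81² × mean(4 corners)
unit = 1.81² × 0.685 / (4×255) = 0.00220013 mm³ per gray-sum
row 0: Σ corner-gray over 3 cells = 2002  → 4.4047
row 1: Σ corner-gray over 3 cells = 1762  → 3.8766
row 2: Σ corner-gray over 3 cells = 1712  → 3.7666
row 3: Σ corner-gray over 3 cells = 1618  → 3.5598
row 4: Σ corner-gray over 3 cells = 1693  → 3.7248
row 5: Σ corner-gray over 3 cells = 1724  → 3.7930
row 6: Σ corner-gray over 3 cells = 1120  → 2.4641
row 7: Σ corner-gray over 3 cells = 1086  → 2.3893
row 8: Σ corner-gray over 3 cells = 1354  → 2.9790
row 9: Σ corner-gray over 3 cells = 1629  → 3.5840
row 10: Σ corner-gray over 3 cells = 1970  → 4.3342
Σ rows: total corner-gray = 17670  → 38.8762 mm³


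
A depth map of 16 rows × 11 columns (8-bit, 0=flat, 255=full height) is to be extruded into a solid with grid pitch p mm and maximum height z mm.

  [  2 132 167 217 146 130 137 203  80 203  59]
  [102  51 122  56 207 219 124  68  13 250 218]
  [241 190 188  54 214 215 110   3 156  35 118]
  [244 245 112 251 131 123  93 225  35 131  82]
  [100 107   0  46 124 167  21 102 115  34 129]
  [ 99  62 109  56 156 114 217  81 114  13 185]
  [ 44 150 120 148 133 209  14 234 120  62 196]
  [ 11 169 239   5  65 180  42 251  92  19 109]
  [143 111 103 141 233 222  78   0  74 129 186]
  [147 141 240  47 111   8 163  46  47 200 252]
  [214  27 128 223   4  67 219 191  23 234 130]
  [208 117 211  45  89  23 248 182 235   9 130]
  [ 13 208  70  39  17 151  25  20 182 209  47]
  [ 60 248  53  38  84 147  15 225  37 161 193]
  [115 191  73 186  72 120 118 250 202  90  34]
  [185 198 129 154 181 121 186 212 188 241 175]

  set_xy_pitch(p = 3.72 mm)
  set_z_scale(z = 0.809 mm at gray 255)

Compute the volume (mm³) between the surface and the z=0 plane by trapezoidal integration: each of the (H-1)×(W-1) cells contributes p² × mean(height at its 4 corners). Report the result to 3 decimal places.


816.760

height_mm = gray/255 × 0.809; cell vol = 3.72² × mean(4 corners)
unit = 3.72² × 0.809 / (4×255) = 0.0109758 mm³ per gray-sum
row 0: Σ corner-gray over 10 cells = 5431  → 59.6093
row 1: Σ corner-gray over 10 cells = 5229  → 57.3922
row 2: Σ corner-gray over 10 cells = 5707  → 62.6386
row 3: Σ corner-gray over 10 cells = 4679  → 51.3555
row 4: Σ corner-gray over 10 cells = 3789  → 41.5871
row 5: Σ corner-gray over 10 cells = 4748  → 52.1129
row 6: Σ corner-gray over 10 cells = 4864  → 53.3861
row 7: Σ corner-gray over 10 cells = 4755  → 52.1897
row 8: Σ corner-gray over 10 cells = 4916  → 53.9568
row 9: Σ corner-gray over 10 cells = 4981  → 54.6702
row 10: Σ corner-gray over 10 cells = 5232  → 57.4251
row 11: Σ corner-gray over 10 cells = 4558  → 50.0275
row 12: Σ corner-gray over 10 cells = 4171  → 45.7799
row 13: Σ corner-gray over 10 cells = 5022  → 55.1202
row 14: Σ corner-gray over 10 cells = 6333  → 69.5094
Σ rows: total corner-gray = 74415  → 816.7605 mm³


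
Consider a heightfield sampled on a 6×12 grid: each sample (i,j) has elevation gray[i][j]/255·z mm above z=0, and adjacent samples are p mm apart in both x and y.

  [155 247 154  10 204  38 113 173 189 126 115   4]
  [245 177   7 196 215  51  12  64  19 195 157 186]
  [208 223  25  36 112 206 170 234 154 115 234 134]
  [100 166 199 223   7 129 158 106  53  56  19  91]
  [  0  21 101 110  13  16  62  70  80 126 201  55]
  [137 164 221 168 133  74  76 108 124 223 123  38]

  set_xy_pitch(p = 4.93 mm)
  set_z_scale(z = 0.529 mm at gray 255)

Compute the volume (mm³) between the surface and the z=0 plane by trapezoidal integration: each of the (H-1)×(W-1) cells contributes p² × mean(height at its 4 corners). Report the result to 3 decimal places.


height_mm = gray/255 × 0.529; cell vol = 4.93² × mean(4 corners)
unit = 4.93² × 0.529 / (4×255) = 0.0126052 mm³ per gray-sum
row 0: Σ corner-gray over 11 cells = 5514  → 69.5050
row 1: Σ corner-gray over 11 cells = 5977  → 75.3412
row 2: Σ corner-gray over 11 cells = 5783  → 72.8958
row 3: Σ corner-gray over 11 cells = 4078  → 51.4040
row 4: Σ corner-gray over 11 cells = 4658  → 58.7150
Σ rows: total corner-gray = 26010  → 327.8609 mm³

327.861


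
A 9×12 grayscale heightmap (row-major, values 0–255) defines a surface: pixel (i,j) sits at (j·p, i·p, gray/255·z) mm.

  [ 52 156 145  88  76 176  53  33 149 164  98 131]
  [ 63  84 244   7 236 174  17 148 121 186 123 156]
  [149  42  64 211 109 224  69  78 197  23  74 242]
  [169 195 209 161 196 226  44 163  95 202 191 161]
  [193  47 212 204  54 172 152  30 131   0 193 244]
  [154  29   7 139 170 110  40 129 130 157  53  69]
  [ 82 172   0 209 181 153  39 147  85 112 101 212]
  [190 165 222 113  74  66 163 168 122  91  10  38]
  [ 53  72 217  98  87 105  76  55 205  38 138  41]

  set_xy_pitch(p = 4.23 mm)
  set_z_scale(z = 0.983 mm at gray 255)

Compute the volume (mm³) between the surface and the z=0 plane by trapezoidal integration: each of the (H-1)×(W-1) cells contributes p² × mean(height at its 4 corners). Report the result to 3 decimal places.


height_mm = gray/255 × 0.983; cell vol = 4.23² × mean(4 corners)
unit = 4.23² × 0.983 / (4×255) = 0.0172438 mm³ per gray-sum
row 0: Σ corner-gray over 11 cells = 5358  → 92.3925
row 1: Σ corner-gray over 11 cells = 5472  → 94.3583
row 2: Σ corner-gray over 11 cells = 6267  → 108.0672
row 3: Σ corner-gray over 11 cells = 6521  → 112.4471
row 4: Σ corner-gray over 11 cells = 4978  → 85.8399
row 5: Σ corner-gray over 11 cells = 4843  → 83.5119
row 6: Σ corner-gray over 11 cells = 5308  → 91.5303
row 7: Σ corner-gray over 11 cells = 4892  → 84.3569
Σ rows: total corner-gray = 43639  → 752.5041 mm³

752.504


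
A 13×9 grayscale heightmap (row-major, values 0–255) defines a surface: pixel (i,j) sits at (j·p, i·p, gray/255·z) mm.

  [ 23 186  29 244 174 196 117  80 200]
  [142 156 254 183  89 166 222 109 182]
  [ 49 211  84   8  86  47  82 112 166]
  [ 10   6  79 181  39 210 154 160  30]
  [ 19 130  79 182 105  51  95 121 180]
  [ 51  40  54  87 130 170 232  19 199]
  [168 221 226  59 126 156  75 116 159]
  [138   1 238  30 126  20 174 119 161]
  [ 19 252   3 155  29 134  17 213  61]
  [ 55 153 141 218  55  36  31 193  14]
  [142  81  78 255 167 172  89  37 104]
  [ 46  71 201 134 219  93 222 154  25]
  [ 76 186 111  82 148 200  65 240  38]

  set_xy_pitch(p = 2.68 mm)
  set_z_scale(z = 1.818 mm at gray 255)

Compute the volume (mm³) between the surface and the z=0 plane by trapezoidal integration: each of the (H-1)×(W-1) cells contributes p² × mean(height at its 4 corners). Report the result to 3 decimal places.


593.801

height_mm = gray/255 × 1.818; cell vol = 2.68² × mean(4 corners)
unit = 2.68² × 1.818 / (4×255) = 0.0128016 mm³ per gray-sum
row 0: Σ corner-gray over 8 cells = 4957  → 63.4574
row 1: Σ corner-gray over 8 cells = 4157  → 53.2161
row 2: Σ corner-gray over 8 cells = 3173  → 40.6194
row 3: Σ corner-gray over 8 cells = 3423  → 43.8198
row 4: Σ corner-gray over 8 cells = 3439  → 44.0246
row 5: Σ corner-gray over 8 cells = 3999  → 51.1935
row 6: Σ corner-gray over 8 cells = 4000  → 51.2063
row 7: Σ corner-gray over 8 cells = 3401  → 43.5381
row 8: Σ corner-gray over 8 cells = 3409  → 43.6406
row 9: Σ corner-gray over 8 cells = 3727  → 47.7115
row 10: Σ corner-gray over 8 cells = 4263  → 54.5731
row 11: Σ corner-gray over 8 cells = 4437  → 56.8006
Σ rows: total corner-gray = 46385  → 593.8009 mm³


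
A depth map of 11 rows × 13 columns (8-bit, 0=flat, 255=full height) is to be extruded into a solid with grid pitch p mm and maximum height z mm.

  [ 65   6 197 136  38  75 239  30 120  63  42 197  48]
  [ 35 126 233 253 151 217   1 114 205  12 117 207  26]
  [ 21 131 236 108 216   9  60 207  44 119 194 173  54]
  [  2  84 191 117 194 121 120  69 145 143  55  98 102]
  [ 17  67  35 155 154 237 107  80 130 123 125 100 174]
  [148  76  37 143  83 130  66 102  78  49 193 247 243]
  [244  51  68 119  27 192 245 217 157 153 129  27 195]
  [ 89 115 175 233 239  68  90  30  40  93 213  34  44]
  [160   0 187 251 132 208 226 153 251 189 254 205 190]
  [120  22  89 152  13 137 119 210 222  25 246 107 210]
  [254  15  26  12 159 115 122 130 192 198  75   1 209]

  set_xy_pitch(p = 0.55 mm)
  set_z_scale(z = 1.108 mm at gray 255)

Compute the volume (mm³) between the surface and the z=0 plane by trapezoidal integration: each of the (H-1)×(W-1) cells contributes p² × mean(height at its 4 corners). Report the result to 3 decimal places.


20.209

height_mm = gray/255 × 1.108; cell vol = 0.55² × mean(4 corners)
unit = 0.55² × 1.108 / (4×255) = 0.000328598 mm³ per gray-sum
row 0: Σ corner-gray over 12 cells = 5732  → 1.8835
row 1: Σ corner-gray over 12 cells = 6402  → 2.1037
row 2: Σ corner-gray over 12 cells = 5847  → 1.9213
row 3: Σ corner-gray over 12 cells = 5595  → 1.8385
row 4: Σ corner-gray over 12 cells = 5616  → 1.8454
row 5: Σ corner-gray over 12 cells = 6008  → 1.9742
row 6: Σ corner-gray over 12 cells = 6002  → 1.9722
row 7: Σ corner-gray over 12 cells = 7255  → 2.3840
row 8: Σ corner-gray over 12 cells = 7476  → 2.4566
row 9: Σ corner-gray over 12 cells = 5567  → 1.8293
Σ rows: total corner-gray = 61500  → 20.2088 mm³


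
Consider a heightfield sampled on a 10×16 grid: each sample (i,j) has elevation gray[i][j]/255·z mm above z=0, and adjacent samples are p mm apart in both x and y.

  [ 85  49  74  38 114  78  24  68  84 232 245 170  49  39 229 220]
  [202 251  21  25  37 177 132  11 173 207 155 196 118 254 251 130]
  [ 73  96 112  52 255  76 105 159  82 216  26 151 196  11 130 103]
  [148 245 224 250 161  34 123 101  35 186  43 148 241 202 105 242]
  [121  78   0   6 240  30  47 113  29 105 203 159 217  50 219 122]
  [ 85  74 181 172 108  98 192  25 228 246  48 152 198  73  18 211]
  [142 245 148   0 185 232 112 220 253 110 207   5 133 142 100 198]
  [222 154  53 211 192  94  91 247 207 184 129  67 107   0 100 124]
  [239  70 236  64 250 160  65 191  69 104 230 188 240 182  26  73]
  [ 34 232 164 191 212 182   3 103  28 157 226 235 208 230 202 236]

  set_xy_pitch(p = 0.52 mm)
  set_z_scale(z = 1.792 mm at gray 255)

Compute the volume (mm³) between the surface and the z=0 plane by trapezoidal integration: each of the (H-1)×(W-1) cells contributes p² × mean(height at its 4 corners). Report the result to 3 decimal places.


height_mm = gray/255 × 1.792; cell vol = 0.52² × mean(4 corners)
unit = 0.52² × 1.792 / (4×255) = 0.000475056 mm³ per gray-sum
row 0: Σ corner-gray over 15 cells = 7639  → 3.6290
row 1: Σ corner-gray over 15 cells = 7858  → 3.7330
row 2: Σ corner-gray over 15 cells = 8096  → 3.8461
row 3: Σ corner-gray over 15 cells = 7821  → 3.7154
row 4: Σ corner-gray over 15 cells = 7157  → 3.4000
row 5: Σ corner-gray over 15 cells = 8446  → 4.0123
row 6: Σ corner-gray over 15 cells = 8542  → 4.0579
row 7: Σ corner-gray over 15 cells = 8480  → 4.0285
row 8: Σ corner-gray over 15 cells = 9478  → 4.5026
Σ rows: total corner-gray = 73517  → 34.9247 mm³

34.925


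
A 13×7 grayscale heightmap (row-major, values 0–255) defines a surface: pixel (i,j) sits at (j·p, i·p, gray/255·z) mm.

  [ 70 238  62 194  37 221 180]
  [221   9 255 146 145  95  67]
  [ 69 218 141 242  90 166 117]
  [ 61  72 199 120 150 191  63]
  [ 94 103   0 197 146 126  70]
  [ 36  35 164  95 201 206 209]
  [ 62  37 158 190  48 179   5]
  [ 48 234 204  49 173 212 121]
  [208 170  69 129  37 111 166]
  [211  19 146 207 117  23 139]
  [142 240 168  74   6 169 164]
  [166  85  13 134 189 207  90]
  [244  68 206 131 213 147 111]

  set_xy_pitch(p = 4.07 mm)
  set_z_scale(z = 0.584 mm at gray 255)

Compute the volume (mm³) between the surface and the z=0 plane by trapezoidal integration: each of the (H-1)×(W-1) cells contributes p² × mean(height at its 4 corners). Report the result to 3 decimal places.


height_mm = gray/255 × 0.584; cell vol = 4.07² × mean(4 corners)
unit = 4.07² × 0.584 / (4×255) = 0.00948422 mm³ per gray-sum
row 0: Σ corner-gray over 6 cells = 3342  → 31.6963
row 1: Σ corner-gray over 6 cells = 3488  → 33.0809
row 2: Σ corner-gray over 6 cells = 3488  → 33.0809
row 3: Σ corner-gray over 6 cells = 2896  → 27.4663
row 4: Σ corner-gray over 6 cells = 2955  → 28.0259
row 5: Σ corner-gray over 6 cells = 2938  → 27.8646
row 6: Σ corner-gray over 6 cells = 3204  → 30.3874
row 7: Σ corner-gray over 6 cells = 3319  → 31.4781
row 8: Σ corner-gray over 6 cells = 2780  → 26.3661
row 9: Σ corner-gray over 6 cells = 2994  → 28.3957
row 10: Σ corner-gray over 6 cells = 3132  → 29.7046
row 11: Σ corner-gray over 6 cells = 3397  → 32.2179
Σ rows: total corner-gray = 37933  → 359.7648 mm³

359.765


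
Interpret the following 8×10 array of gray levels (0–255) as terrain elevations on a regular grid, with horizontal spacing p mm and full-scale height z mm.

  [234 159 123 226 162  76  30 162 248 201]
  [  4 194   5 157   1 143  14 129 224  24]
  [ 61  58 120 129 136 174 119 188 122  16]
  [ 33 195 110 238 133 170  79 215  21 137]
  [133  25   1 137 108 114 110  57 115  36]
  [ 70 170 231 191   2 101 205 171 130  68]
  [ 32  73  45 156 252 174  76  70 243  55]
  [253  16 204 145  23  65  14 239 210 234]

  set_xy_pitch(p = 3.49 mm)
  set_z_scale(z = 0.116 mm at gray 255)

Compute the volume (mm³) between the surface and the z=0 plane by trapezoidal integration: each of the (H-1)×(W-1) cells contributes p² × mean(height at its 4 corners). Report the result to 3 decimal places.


42.370

height_mm = gray/255 × 0.116; cell vol = 3.49² × mean(4 corners)
unit = 3.49² × 0.116 / (4×255) = 0.00138519 mm³ per gray-sum
row 0: Σ corner-gray over 9 cells = 4569  → 6.3289
row 1: Σ corner-gray over 9 cells = 3931  → 5.4452
row 2: Σ corner-gray over 9 cells = 4661  → 6.4564
row 3: Σ corner-gray over 9 cells = 3995  → 5.5338
row 4: Σ corner-gray over 9 cells = 4043  → 5.6003
row 5: Σ corner-gray over 9 cells = 4805  → 6.6558
row 6: Σ corner-gray over 9 cells = 4584  → 6.3497
Σ rows: total corner-gray = 30588  → 42.3701 mm³


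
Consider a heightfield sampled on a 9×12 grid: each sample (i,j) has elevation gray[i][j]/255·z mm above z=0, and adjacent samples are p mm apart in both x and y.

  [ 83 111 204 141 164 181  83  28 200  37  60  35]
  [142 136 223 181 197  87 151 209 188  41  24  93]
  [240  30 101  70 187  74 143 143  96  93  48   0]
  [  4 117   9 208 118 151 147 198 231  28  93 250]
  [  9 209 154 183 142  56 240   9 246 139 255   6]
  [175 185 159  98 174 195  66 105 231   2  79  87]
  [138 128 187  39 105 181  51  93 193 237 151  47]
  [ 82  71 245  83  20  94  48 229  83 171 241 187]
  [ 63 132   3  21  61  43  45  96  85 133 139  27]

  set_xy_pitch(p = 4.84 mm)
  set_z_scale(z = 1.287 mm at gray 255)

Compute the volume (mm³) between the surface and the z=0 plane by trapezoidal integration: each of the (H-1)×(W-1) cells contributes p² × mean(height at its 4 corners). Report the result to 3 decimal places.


height_mm = gray/255 × 1.287; cell vol = 4.84² × mean(4 corners)
unit = 4.84² × 1.287 / (4×255) = 0.0295576 mm³ per gray-sum
row 0: Σ corner-gray over 11 cells = 5645  → 166.8526
row 1: Σ corner-gray over 11 cells = 5319  → 157.2168
row 2: Σ corner-gray over 11 cells = 5064  → 149.6797
row 3: Σ corner-gray over 11 cells = 6135  → 181.3358
row 4: Σ corner-gray over 11 cells = 6131  → 181.2176
row 5: Σ corner-gray over 11 cells = 5765  → 170.3995
row 6: Σ corner-gray over 11 cells = 5754  → 170.0744
row 7: Σ corner-gray over 11 cells = 4445  → 131.3835
Σ rows: total corner-gray = 44258  → 1308.1601 mm³

1308.160


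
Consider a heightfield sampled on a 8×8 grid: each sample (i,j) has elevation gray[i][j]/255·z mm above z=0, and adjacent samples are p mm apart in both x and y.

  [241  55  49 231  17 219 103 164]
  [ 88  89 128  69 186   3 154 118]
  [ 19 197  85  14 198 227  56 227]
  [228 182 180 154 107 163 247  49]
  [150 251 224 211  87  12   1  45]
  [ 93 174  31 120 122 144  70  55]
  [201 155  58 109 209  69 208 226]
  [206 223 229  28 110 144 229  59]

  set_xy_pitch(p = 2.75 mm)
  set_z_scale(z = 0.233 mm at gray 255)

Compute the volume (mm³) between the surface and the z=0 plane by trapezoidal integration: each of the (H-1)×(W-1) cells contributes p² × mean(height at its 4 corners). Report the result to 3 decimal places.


height_mm = gray/255 × 0.233; cell vol = 2.75² × mean(4 corners)
unit = 2.75² × 0.233 / (4×255) = 0.00172751 mm³ per gray-sum
row 0: Σ corner-gray over 7 cells = 3217  → 5.5574
row 1: Σ corner-gray over 7 cells = 3264  → 5.6386
row 2: Σ corner-gray over 7 cells = 4143  → 7.1571
row 3: Σ corner-gray over 7 cells = 4110  → 7.1001
row 4: Σ corner-gray over 7 cells = 3237  → 5.5920
row 5: Σ corner-gray over 7 cells = 3513  → 6.0688
row 6: Σ corner-gray over 7 cells = 4234  → 7.3143
Σ rows: total corner-gray = 25718  → 44.4282 mm³

44.428


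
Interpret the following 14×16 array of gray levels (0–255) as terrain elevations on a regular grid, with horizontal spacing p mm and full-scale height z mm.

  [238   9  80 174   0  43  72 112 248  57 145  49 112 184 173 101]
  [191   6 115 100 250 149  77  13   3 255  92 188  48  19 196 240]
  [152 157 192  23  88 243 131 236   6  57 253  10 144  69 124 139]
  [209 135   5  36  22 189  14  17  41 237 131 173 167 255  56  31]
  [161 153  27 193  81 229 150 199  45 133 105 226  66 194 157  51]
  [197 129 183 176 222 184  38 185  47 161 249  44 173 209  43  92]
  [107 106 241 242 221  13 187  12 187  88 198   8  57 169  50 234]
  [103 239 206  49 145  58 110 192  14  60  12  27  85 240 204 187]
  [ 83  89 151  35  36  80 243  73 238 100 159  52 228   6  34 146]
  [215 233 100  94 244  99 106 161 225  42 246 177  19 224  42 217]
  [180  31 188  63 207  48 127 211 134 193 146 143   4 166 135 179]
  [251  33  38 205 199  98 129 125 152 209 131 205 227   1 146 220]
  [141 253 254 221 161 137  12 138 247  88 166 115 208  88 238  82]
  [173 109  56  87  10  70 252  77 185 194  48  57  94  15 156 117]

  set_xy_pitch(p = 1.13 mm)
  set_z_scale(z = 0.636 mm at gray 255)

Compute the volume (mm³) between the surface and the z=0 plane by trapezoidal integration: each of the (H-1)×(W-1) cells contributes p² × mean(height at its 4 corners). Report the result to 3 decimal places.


height_mm = gray/255 × 0.636; cell vol = 1.13² × mean(4 corners)
unit = 1.13² × 0.636 / (4×255) = 0.000796185 mm³ per gray-sum
row 0: Σ corner-gray over 15 cells = 6708  → 5.3408
row 1: Σ corner-gray over 15 cells = 7210  → 5.7405
row 2: Σ corner-gray over 15 cells = 6953  → 5.5359
row 3: Σ corner-gray over 15 cells = 7324  → 5.8313
row 4: Σ corner-gray over 15 cells = 8503  → 6.7700
row 5: Σ corner-gray over 15 cells = 8274  → 6.5876
row 6: Σ corner-gray over 15 cells = 7471  → 5.9483
row 7: Σ corner-gray over 15 cells = 6849  → 5.4531
row 8: Σ corner-gray over 15 cells = 7733  → 6.1569
row 9: Σ corner-gray over 15 cells = 8407  → 6.6935
row 10: Σ corner-gray over 15 cells = 8218  → 6.5430
row 11: Σ corner-gray over 15 cells = 9142  → 7.2787
row 12: Σ corner-gray over 15 cells = 7985  → 6.3575
Σ rows: total corner-gray = 100777  → 80.2371 mm³

80.237


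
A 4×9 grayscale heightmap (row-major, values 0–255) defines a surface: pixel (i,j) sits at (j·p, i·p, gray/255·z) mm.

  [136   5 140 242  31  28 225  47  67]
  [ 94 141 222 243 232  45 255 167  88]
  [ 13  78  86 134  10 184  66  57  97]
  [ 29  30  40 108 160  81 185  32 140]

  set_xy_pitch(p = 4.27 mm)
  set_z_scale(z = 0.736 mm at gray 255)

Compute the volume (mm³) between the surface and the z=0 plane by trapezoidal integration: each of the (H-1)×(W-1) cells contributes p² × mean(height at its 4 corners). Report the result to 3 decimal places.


height_mm = gray/255 × 0.736; cell vol = 4.27² × mean(4 corners)
unit = 4.27² × 0.736 / (4×255) = 0.0131563 mm³ per gray-sum
row 0: Σ corner-gray over 8 cells = 4431  → 58.2955
row 1: Σ corner-gray over 8 cells = 4132  → 54.3618
row 2: Σ corner-gray over 8 cells = 2781  → 36.5876
Σ rows: total corner-gray = 11344  → 149.2449 mm³

149.245


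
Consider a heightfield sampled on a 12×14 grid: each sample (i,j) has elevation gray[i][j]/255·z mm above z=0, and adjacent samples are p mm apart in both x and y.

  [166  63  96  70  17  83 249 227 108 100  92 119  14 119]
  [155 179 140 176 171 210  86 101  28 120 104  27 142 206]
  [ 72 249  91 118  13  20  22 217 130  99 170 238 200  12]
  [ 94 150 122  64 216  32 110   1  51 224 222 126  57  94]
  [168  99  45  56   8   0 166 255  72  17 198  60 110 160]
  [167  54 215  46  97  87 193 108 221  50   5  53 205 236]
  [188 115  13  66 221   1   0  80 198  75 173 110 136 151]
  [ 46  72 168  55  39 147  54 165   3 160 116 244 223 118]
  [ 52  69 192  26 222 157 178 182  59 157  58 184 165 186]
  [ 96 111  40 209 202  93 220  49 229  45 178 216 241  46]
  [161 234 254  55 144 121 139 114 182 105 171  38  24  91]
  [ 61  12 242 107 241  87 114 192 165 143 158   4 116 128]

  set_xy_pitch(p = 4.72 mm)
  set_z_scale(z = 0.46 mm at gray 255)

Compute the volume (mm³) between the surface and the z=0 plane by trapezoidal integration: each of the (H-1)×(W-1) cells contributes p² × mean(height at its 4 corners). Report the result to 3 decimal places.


696.085

height_mm = gray/255 × 0.46; cell vol = 4.72² × mean(4 corners)
unit = 4.72² × 0.46 / (4×255) = 0.0100471 mm³ per gray-sum
row 0: Σ corner-gray over 13 cells = 6090  → 61.1870
row 1: Σ corner-gray over 13 cells = 6547  → 65.7785
row 2: Σ corner-gray over 13 cells = 6156  → 61.8501
row 3: Σ corner-gray over 13 cells = 5438  → 54.6362
row 4: Σ corner-gray over 13 cells = 5571  → 55.9725
row 5: Σ corner-gray over 13 cells = 5786  → 58.1326
row 6: Σ corner-gray over 13 cells = 5771  → 57.9819
row 7: Σ corner-gray over 13 cells = 6592  → 66.2306
row 8: Σ corner-gray over 13 cells = 7344  → 73.7861
row 9: Σ corner-gray over 13 cells = 7222  → 72.5603
row 10: Σ corner-gray over 13 cells = 6765  → 67.9688
Σ rows: total corner-gray = 69282  → 696.0847 mm³


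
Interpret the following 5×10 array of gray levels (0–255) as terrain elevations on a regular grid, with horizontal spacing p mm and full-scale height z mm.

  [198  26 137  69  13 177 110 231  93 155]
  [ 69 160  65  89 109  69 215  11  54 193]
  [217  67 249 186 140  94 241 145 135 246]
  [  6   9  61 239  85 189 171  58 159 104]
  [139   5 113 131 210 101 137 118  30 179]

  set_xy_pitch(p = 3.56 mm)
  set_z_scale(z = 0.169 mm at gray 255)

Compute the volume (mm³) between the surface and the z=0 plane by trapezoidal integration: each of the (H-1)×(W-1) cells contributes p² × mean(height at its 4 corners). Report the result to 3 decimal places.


height_mm = gray/255 × 0.169; cell vol = 3.56² × mean(4 corners)
unit = 3.56² × 0.169 / (4×255) = 0.00209984 mm³ per gray-sum
row 0: Σ corner-gray over 9 cells = 3871  → 8.1285
row 1: Σ corner-gray over 9 cells = 4783  → 10.0435
row 2: Σ corner-gray over 9 cells = 5029  → 10.5601
row 3: Σ corner-gray over 9 cells = 4060  → 8.5254
Σ rows: total corner-gray = 17743  → 37.2575 mm³

37.257


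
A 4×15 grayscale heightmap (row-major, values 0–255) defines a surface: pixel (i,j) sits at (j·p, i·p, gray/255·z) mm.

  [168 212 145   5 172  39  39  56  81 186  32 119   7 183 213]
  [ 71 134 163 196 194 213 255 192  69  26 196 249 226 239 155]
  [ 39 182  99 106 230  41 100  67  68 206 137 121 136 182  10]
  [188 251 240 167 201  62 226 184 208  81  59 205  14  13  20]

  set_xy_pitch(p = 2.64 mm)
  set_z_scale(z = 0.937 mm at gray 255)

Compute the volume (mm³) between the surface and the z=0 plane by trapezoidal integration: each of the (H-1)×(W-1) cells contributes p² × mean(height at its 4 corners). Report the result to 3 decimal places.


151.233

height_mm = gray/255 × 0.937; cell vol = 2.64² × mean(4 corners)
unit = 2.64² × 0.937 / (4×255) = 0.00640247 mm³ per gray-sum
row 0: Σ corner-gray over 14 cells = 7863  → 50.3426
row 1: Σ corner-gray over 14 cells = 8329  → 53.3261
row 2: Σ corner-gray over 14 cells = 7429  → 47.5639
Σ rows: total corner-gray = 23621  → 151.2326 mm³


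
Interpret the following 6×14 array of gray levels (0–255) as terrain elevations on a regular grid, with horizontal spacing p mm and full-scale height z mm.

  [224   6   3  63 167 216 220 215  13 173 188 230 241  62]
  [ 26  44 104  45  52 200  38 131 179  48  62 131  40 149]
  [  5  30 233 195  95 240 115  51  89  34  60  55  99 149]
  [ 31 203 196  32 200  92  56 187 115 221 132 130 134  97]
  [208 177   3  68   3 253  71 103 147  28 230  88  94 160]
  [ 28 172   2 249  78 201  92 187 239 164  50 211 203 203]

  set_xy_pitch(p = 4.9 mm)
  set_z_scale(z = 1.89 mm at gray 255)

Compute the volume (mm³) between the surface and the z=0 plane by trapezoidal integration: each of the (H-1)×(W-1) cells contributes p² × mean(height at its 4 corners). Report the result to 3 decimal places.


1364.259

height_mm = gray/255 × 1.89; cell vol = 4.9² × mean(4 corners)
unit = 4.9² × 1.89 / (4×255) = 0.0444891 mm³ per gray-sum
row 0: Σ corner-gray over 13 cells = 6079  → 270.4493
row 1: Σ corner-gray over 13 cells = 5069  → 225.5153
row 2: Σ corner-gray over 13 cells = 6270  → 278.9468
row 3: Σ corner-gray over 13 cells = 6422  → 285.7091
row 4: Σ corner-gray over 13 cells = 6825  → 303.6382
Σ rows: total corner-gray = 30665  → 1364.2588 mm³


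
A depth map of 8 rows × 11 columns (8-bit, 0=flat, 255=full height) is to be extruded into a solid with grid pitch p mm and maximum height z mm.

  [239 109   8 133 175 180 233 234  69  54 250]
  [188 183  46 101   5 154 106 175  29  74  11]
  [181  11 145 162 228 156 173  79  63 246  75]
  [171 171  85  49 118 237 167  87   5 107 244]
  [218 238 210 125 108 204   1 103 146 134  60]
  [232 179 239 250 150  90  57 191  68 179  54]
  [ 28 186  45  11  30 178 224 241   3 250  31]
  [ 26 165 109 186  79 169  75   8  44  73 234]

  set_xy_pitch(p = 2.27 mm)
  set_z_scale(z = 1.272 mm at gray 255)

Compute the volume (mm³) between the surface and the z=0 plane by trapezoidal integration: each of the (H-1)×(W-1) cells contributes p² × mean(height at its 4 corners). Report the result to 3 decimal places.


231.007

height_mm = gray/255 × 1.272; cell vol = 2.27² × mean(4 corners)
unit = 2.27² × 1.272 / (4×255) = 0.00642597 mm³ per gray-sum
row 0: Σ corner-gray over 10 cells = 4824  → 30.9989
row 1: Σ corner-gray over 10 cells = 4727  → 30.3756
row 2: Σ corner-gray over 10 cells = 5249  → 33.7299
row 3: Σ corner-gray over 10 cells = 5283  → 33.9484
row 4: Σ corner-gray over 10 cells = 5908  → 37.9646
row 5: Σ corner-gray over 10 cells = 5487  → 35.2593
row 6: Σ corner-gray over 10 cells = 4471  → 28.7305
Σ rows: total corner-gray = 35949  → 231.0072 mm³


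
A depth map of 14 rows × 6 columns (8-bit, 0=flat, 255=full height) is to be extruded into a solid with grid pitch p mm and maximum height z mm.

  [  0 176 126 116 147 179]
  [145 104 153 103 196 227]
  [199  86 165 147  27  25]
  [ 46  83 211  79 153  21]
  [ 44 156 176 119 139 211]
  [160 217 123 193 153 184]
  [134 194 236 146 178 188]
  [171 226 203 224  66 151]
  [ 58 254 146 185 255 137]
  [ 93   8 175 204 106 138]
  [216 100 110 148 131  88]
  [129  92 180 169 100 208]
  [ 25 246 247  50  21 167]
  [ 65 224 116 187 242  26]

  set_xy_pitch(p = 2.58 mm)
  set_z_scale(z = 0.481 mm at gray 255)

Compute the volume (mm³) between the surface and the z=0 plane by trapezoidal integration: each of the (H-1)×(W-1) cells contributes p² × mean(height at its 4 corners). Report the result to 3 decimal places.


119.280

height_mm = gray/255 × 0.481; cell vol = 2.58² × mean(4 corners)
unit = 2.58² × 0.481 / (4×255) = 0.00313895 mm³ per gray-sum
row 0: Σ corner-gray over 5 cells = 2793  → 8.7671
row 1: Σ corner-gray over 5 cells = 2558  → 8.0294
row 2: Σ corner-gray over 5 cells = 2193  → 6.8837
row 3: Σ corner-gray over 5 cells = 2554  → 8.0169
row 4: Σ corner-gray over 5 cells = 3151  → 9.8908
row 5: Σ corner-gray over 5 cells = 3546  → 11.1307
row 6: Σ corner-gray over 5 cells = 3590  → 11.2688
row 7: Σ corner-gray over 5 cells = 3635  → 11.4101
row 8: Σ corner-gray over 5 cells = 3092  → 9.7056
row 9: Σ corner-gray over 5 cells = 2499  → 7.8442
row 10: Σ corner-gray over 5 cells = 2701  → 8.4783
row 11: Σ corner-gray over 5 cells = 2739  → 8.5976
row 12: Σ corner-gray over 5 cells = 2949  → 9.2568
Σ rows: total corner-gray = 38000  → 119.2801 mm³
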